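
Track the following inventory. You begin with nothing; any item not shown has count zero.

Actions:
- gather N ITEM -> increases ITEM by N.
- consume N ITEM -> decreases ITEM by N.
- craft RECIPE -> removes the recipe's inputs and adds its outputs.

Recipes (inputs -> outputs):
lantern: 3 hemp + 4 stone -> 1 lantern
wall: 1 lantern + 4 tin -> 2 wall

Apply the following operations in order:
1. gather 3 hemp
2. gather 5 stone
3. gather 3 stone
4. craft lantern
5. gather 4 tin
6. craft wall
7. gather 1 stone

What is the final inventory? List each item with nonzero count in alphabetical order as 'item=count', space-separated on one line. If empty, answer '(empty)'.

After 1 (gather 3 hemp): hemp=3
After 2 (gather 5 stone): hemp=3 stone=5
After 3 (gather 3 stone): hemp=3 stone=8
After 4 (craft lantern): lantern=1 stone=4
After 5 (gather 4 tin): lantern=1 stone=4 tin=4
After 6 (craft wall): stone=4 wall=2
After 7 (gather 1 stone): stone=5 wall=2

Answer: stone=5 wall=2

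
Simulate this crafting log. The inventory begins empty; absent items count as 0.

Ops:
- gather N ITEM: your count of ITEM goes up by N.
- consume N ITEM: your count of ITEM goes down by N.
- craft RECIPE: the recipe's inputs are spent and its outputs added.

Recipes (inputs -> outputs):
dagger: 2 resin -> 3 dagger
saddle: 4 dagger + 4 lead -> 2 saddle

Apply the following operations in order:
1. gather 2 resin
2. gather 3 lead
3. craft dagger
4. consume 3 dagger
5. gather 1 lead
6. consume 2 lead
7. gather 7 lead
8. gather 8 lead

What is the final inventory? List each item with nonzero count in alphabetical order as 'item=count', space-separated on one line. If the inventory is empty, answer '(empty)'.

After 1 (gather 2 resin): resin=2
After 2 (gather 3 lead): lead=3 resin=2
After 3 (craft dagger): dagger=3 lead=3
After 4 (consume 3 dagger): lead=3
After 5 (gather 1 lead): lead=4
After 6 (consume 2 lead): lead=2
After 7 (gather 7 lead): lead=9
After 8 (gather 8 lead): lead=17

Answer: lead=17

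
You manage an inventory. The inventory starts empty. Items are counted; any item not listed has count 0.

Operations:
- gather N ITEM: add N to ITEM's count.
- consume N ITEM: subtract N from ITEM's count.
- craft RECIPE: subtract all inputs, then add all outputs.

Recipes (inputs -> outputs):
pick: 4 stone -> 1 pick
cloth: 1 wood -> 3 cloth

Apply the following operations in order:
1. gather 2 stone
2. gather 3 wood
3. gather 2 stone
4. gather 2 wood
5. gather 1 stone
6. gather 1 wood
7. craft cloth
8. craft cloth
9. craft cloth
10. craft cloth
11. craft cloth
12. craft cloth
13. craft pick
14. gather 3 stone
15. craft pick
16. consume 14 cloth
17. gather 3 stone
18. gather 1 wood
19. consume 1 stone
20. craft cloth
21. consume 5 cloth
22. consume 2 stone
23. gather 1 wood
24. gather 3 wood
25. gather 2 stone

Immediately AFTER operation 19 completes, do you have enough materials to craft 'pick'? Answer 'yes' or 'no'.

After 1 (gather 2 stone): stone=2
After 2 (gather 3 wood): stone=2 wood=3
After 3 (gather 2 stone): stone=4 wood=3
After 4 (gather 2 wood): stone=4 wood=5
After 5 (gather 1 stone): stone=5 wood=5
After 6 (gather 1 wood): stone=5 wood=6
After 7 (craft cloth): cloth=3 stone=5 wood=5
After 8 (craft cloth): cloth=6 stone=5 wood=4
After 9 (craft cloth): cloth=9 stone=5 wood=3
After 10 (craft cloth): cloth=12 stone=5 wood=2
After 11 (craft cloth): cloth=15 stone=5 wood=1
After 12 (craft cloth): cloth=18 stone=5
After 13 (craft pick): cloth=18 pick=1 stone=1
After 14 (gather 3 stone): cloth=18 pick=1 stone=4
After 15 (craft pick): cloth=18 pick=2
After 16 (consume 14 cloth): cloth=4 pick=2
After 17 (gather 3 stone): cloth=4 pick=2 stone=3
After 18 (gather 1 wood): cloth=4 pick=2 stone=3 wood=1
After 19 (consume 1 stone): cloth=4 pick=2 stone=2 wood=1

Answer: no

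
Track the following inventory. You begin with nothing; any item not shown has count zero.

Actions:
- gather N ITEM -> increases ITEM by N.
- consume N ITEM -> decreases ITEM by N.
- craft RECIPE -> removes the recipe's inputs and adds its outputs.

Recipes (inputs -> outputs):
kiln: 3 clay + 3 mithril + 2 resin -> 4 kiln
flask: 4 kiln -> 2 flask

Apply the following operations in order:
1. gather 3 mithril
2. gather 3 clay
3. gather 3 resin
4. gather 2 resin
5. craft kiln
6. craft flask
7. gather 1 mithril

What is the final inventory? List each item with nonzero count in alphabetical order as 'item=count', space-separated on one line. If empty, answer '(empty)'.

After 1 (gather 3 mithril): mithril=3
After 2 (gather 3 clay): clay=3 mithril=3
After 3 (gather 3 resin): clay=3 mithril=3 resin=3
After 4 (gather 2 resin): clay=3 mithril=3 resin=5
After 5 (craft kiln): kiln=4 resin=3
After 6 (craft flask): flask=2 resin=3
After 7 (gather 1 mithril): flask=2 mithril=1 resin=3

Answer: flask=2 mithril=1 resin=3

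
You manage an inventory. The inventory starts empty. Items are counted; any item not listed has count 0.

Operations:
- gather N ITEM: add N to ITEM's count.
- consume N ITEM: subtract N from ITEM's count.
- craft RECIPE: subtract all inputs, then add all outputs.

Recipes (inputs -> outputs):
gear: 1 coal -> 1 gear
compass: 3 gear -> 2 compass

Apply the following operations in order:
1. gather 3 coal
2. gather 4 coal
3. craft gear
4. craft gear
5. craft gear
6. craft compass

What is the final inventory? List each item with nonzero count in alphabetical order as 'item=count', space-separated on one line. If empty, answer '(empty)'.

After 1 (gather 3 coal): coal=3
After 2 (gather 4 coal): coal=7
After 3 (craft gear): coal=6 gear=1
After 4 (craft gear): coal=5 gear=2
After 5 (craft gear): coal=4 gear=3
After 6 (craft compass): coal=4 compass=2

Answer: coal=4 compass=2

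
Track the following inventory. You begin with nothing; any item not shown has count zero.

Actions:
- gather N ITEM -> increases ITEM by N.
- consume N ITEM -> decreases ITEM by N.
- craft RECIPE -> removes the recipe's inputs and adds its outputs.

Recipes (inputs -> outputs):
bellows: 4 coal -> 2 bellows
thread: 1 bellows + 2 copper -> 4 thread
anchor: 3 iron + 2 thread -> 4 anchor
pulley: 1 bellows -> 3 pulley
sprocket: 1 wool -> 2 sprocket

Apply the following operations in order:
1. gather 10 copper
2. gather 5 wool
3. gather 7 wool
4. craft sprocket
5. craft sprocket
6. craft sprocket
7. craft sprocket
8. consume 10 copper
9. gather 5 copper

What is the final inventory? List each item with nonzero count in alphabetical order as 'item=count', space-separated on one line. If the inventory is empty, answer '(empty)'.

Answer: copper=5 sprocket=8 wool=8

Derivation:
After 1 (gather 10 copper): copper=10
After 2 (gather 5 wool): copper=10 wool=5
After 3 (gather 7 wool): copper=10 wool=12
After 4 (craft sprocket): copper=10 sprocket=2 wool=11
After 5 (craft sprocket): copper=10 sprocket=4 wool=10
After 6 (craft sprocket): copper=10 sprocket=6 wool=9
After 7 (craft sprocket): copper=10 sprocket=8 wool=8
After 8 (consume 10 copper): sprocket=8 wool=8
After 9 (gather 5 copper): copper=5 sprocket=8 wool=8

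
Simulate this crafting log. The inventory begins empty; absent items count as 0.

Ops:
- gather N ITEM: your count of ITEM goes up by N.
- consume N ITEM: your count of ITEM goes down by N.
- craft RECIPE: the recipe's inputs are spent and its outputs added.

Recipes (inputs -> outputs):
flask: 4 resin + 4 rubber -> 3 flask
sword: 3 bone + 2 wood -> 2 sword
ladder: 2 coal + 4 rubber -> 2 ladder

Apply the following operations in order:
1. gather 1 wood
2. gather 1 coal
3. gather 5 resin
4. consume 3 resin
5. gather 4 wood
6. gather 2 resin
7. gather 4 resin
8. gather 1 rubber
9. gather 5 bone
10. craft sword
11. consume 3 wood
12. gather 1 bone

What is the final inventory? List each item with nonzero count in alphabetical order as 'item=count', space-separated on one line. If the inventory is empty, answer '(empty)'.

After 1 (gather 1 wood): wood=1
After 2 (gather 1 coal): coal=1 wood=1
After 3 (gather 5 resin): coal=1 resin=5 wood=1
After 4 (consume 3 resin): coal=1 resin=2 wood=1
After 5 (gather 4 wood): coal=1 resin=2 wood=5
After 6 (gather 2 resin): coal=1 resin=4 wood=5
After 7 (gather 4 resin): coal=1 resin=8 wood=5
After 8 (gather 1 rubber): coal=1 resin=8 rubber=1 wood=5
After 9 (gather 5 bone): bone=5 coal=1 resin=8 rubber=1 wood=5
After 10 (craft sword): bone=2 coal=1 resin=8 rubber=1 sword=2 wood=3
After 11 (consume 3 wood): bone=2 coal=1 resin=8 rubber=1 sword=2
After 12 (gather 1 bone): bone=3 coal=1 resin=8 rubber=1 sword=2

Answer: bone=3 coal=1 resin=8 rubber=1 sword=2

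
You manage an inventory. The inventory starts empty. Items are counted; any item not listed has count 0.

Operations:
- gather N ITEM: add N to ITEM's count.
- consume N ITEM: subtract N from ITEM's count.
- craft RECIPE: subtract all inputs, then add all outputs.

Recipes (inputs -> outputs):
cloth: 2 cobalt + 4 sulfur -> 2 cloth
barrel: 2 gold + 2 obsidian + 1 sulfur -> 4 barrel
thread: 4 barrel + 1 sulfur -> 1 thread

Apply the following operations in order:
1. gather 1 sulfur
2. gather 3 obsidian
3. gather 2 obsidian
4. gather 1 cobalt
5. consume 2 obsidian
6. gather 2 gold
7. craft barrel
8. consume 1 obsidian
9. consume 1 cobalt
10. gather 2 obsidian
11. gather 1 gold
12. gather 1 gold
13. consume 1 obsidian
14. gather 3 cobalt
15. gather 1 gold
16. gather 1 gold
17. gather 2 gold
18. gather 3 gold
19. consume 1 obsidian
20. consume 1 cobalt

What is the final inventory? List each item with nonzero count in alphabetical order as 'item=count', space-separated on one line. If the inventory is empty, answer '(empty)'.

After 1 (gather 1 sulfur): sulfur=1
After 2 (gather 3 obsidian): obsidian=3 sulfur=1
After 3 (gather 2 obsidian): obsidian=5 sulfur=1
After 4 (gather 1 cobalt): cobalt=1 obsidian=5 sulfur=1
After 5 (consume 2 obsidian): cobalt=1 obsidian=3 sulfur=1
After 6 (gather 2 gold): cobalt=1 gold=2 obsidian=3 sulfur=1
After 7 (craft barrel): barrel=4 cobalt=1 obsidian=1
After 8 (consume 1 obsidian): barrel=4 cobalt=1
After 9 (consume 1 cobalt): barrel=4
After 10 (gather 2 obsidian): barrel=4 obsidian=2
After 11 (gather 1 gold): barrel=4 gold=1 obsidian=2
After 12 (gather 1 gold): barrel=4 gold=2 obsidian=2
After 13 (consume 1 obsidian): barrel=4 gold=2 obsidian=1
After 14 (gather 3 cobalt): barrel=4 cobalt=3 gold=2 obsidian=1
After 15 (gather 1 gold): barrel=4 cobalt=3 gold=3 obsidian=1
After 16 (gather 1 gold): barrel=4 cobalt=3 gold=4 obsidian=1
After 17 (gather 2 gold): barrel=4 cobalt=3 gold=6 obsidian=1
After 18 (gather 3 gold): barrel=4 cobalt=3 gold=9 obsidian=1
After 19 (consume 1 obsidian): barrel=4 cobalt=3 gold=9
After 20 (consume 1 cobalt): barrel=4 cobalt=2 gold=9

Answer: barrel=4 cobalt=2 gold=9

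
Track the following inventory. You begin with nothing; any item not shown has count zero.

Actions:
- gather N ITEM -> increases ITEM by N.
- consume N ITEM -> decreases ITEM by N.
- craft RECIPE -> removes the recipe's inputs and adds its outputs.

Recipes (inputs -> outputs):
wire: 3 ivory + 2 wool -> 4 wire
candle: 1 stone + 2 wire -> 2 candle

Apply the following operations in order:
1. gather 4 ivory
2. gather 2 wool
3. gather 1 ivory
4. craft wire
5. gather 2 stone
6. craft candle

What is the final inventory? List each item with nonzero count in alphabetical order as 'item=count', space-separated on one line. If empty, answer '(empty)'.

Answer: candle=2 ivory=2 stone=1 wire=2

Derivation:
After 1 (gather 4 ivory): ivory=4
After 2 (gather 2 wool): ivory=4 wool=2
After 3 (gather 1 ivory): ivory=5 wool=2
After 4 (craft wire): ivory=2 wire=4
After 5 (gather 2 stone): ivory=2 stone=2 wire=4
After 6 (craft candle): candle=2 ivory=2 stone=1 wire=2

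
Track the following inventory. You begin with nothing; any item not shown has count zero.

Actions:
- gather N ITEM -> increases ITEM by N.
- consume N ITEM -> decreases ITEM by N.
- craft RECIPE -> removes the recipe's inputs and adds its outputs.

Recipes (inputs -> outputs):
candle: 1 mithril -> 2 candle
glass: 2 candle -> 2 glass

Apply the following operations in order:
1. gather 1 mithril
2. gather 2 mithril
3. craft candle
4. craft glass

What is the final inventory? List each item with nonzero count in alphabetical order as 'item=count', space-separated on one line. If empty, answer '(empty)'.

After 1 (gather 1 mithril): mithril=1
After 2 (gather 2 mithril): mithril=3
After 3 (craft candle): candle=2 mithril=2
After 4 (craft glass): glass=2 mithril=2

Answer: glass=2 mithril=2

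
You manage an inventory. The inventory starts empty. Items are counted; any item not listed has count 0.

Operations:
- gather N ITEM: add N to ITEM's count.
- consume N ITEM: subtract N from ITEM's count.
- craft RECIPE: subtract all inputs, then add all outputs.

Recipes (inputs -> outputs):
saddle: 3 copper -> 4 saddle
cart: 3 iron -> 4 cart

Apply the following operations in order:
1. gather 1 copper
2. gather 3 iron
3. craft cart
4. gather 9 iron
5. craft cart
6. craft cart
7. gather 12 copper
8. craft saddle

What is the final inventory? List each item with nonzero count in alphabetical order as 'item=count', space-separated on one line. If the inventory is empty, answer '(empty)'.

After 1 (gather 1 copper): copper=1
After 2 (gather 3 iron): copper=1 iron=3
After 3 (craft cart): cart=4 copper=1
After 4 (gather 9 iron): cart=4 copper=1 iron=9
After 5 (craft cart): cart=8 copper=1 iron=6
After 6 (craft cart): cart=12 copper=1 iron=3
After 7 (gather 12 copper): cart=12 copper=13 iron=3
After 8 (craft saddle): cart=12 copper=10 iron=3 saddle=4

Answer: cart=12 copper=10 iron=3 saddle=4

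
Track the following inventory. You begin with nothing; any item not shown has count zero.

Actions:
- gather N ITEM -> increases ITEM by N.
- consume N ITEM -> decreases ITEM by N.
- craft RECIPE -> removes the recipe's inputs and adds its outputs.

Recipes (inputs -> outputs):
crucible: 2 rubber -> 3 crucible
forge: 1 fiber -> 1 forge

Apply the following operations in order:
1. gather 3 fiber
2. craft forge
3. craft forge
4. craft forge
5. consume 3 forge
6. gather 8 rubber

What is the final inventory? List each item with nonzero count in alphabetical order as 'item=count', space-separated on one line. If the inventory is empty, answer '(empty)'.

Answer: rubber=8

Derivation:
After 1 (gather 3 fiber): fiber=3
After 2 (craft forge): fiber=2 forge=1
After 3 (craft forge): fiber=1 forge=2
After 4 (craft forge): forge=3
After 5 (consume 3 forge): (empty)
After 6 (gather 8 rubber): rubber=8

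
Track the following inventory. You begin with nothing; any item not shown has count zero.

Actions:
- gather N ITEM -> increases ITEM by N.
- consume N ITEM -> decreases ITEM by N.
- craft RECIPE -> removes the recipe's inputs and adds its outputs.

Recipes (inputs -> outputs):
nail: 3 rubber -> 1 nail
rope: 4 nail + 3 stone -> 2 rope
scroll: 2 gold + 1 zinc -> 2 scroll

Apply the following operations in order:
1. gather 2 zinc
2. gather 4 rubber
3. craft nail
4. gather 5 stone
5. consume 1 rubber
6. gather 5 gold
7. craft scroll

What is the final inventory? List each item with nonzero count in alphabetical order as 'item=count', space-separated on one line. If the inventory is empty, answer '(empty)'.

After 1 (gather 2 zinc): zinc=2
After 2 (gather 4 rubber): rubber=4 zinc=2
After 3 (craft nail): nail=1 rubber=1 zinc=2
After 4 (gather 5 stone): nail=1 rubber=1 stone=5 zinc=2
After 5 (consume 1 rubber): nail=1 stone=5 zinc=2
After 6 (gather 5 gold): gold=5 nail=1 stone=5 zinc=2
After 7 (craft scroll): gold=3 nail=1 scroll=2 stone=5 zinc=1

Answer: gold=3 nail=1 scroll=2 stone=5 zinc=1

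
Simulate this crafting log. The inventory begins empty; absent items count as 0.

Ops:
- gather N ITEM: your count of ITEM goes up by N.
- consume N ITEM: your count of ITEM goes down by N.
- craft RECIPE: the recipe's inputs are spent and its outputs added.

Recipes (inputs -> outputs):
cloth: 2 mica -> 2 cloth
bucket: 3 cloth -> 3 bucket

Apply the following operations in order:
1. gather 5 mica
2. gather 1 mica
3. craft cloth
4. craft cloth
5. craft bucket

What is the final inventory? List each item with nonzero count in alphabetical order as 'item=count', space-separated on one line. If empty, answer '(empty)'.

Answer: bucket=3 cloth=1 mica=2

Derivation:
After 1 (gather 5 mica): mica=5
After 2 (gather 1 mica): mica=6
After 3 (craft cloth): cloth=2 mica=4
After 4 (craft cloth): cloth=4 mica=2
After 5 (craft bucket): bucket=3 cloth=1 mica=2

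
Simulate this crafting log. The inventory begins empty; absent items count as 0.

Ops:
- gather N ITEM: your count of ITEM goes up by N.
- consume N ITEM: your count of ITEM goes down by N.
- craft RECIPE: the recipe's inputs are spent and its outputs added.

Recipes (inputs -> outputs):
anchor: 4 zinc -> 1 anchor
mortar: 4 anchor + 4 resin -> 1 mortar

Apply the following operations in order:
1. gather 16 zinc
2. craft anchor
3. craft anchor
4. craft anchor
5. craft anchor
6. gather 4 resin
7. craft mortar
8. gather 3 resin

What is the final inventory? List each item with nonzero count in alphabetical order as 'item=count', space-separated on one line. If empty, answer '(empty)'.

Answer: mortar=1 resin=3

Derivation:
After 1 (gather 16 zinc): zinc=16
After 2 (craft anchor): anchor=1 zinc=12
After 3 (craft anchor): anchor=2 zinc=8
After 4 (craft anchor): anchor=3 zinc=4
After 5 (craft anchor): anchor=4
After 6 (gather 4 resin): anchor=4 resin=4
After 7 (craft mortar): mortar=1
After 8 (gather 3 resin): mortar=1 resin=3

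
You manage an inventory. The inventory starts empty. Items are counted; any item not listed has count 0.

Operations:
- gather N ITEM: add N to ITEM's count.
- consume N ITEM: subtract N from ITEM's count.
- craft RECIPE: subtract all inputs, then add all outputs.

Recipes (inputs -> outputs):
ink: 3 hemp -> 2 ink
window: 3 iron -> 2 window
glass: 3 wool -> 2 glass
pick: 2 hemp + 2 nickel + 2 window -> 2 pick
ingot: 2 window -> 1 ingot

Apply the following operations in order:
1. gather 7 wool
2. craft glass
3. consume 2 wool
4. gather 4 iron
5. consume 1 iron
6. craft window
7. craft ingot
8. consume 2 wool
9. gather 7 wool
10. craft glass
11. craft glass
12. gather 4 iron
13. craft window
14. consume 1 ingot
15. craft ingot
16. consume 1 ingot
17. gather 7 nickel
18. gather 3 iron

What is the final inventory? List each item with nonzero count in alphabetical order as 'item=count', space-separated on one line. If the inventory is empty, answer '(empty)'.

After 1 (gather 7 wool): wool=7
After 2 (craft glass): glass=2 wool=4
After 3 (consume 2 wool): glass=2 wool=2
After 4 (gather 4 iron): glass=2 iron=4 wool=2
After 5 (consume 1 iron): glass=2 iron=3 wool=2
After 6 (craft window): glass=2 window=2 wool=2
After 7 (craft ingot): glass=2 ingot=1 wool=2
After 8 (consume 2 wool): glass=2 ingot=1
After 9 (gather 7 wool): glass=2 ingot=1 wool=7
After 10 (craft glass): glass=4 ingot=1 wool=4
After 11 (craft glass): glass=6 ingot=1 wool=1
After 12 (gather 4 iron): glass=6 ingot=1 iron=4 wool=1
After 13 (craft window): glass=6 ingot=1 iron=1 window=2 wool=1
After 14 (consume 1 ingot): glass=6 iron=1 window=2 wool=1
After 15 (craft ingot): glass=6 ingot=1 iron=1 wool=1
After 16 (consume 1 ingot): glass=6 iron=1 wool=1
After 17 (gather 7 nickel): glass=6 iron=1 nickel=7 wool=1
After 18 (gather 3 iron): glass=6 iron=4 nickel=7 wool=1

Answer: glass=6 iron=4 nickel=7 wool=1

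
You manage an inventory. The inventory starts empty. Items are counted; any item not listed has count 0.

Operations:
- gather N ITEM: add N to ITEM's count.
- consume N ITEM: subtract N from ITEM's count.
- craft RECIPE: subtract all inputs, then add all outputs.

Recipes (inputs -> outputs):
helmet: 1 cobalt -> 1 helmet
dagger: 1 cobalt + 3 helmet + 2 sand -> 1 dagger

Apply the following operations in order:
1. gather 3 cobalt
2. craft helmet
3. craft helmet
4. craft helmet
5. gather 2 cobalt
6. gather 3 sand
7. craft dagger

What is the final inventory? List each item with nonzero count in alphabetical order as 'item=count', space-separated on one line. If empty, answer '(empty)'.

After 1 (gather 3 cobalt): cobalt=3
After 2 (craft helmet): cobalt=2 helmet=1
After 3 (craft helmet): cobalt=1 helmet=2
After 4 (craft helmet): helmet=3
After 5 (gather 2 cobalt): cobalt=2 helmet=3
After 6 (gather 3 sand): cobalt=2 helmet=3 sand=3
After 7 (craft dagger): cobalt=1 dagger=1 sand=1

Answer: cobalt=1 dagger=1 sand=1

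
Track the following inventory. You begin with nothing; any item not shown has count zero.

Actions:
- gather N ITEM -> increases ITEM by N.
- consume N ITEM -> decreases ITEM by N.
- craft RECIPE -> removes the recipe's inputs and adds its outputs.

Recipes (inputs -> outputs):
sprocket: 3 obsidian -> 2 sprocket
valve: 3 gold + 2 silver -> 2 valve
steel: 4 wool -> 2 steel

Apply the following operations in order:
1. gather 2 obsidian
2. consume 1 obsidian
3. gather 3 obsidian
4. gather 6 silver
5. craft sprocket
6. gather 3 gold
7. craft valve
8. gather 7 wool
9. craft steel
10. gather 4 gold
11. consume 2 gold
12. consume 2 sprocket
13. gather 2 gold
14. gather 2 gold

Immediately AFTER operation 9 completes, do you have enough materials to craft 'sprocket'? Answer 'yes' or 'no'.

After 1 (gather 2 obsidian): obsidian=2
After 2 (consume 1 obsidian): obsidian=1
After 3 (gather 3 obsidian): obsidian=4
After 4 (gather 6 silver): obsidian=4 silver=6
After 5 (craft sprocket): obsidian=1 silver=6 sprocket=2
After 6 (gather 3 gold): gold=3 obsidian=1 silver=6 sprocket=2
After 7 (craft valve): obsidian=1 silver=4 sprocket=2 valve=2
After 8 (gather 7 wool): obsidian=1 silver=4 sprocket=2 valve=2 wool=7
After 9 (craft steel): obsidian=1 silver=4 sprocket=2 steel=2 valve=2 wool=3

Answer: no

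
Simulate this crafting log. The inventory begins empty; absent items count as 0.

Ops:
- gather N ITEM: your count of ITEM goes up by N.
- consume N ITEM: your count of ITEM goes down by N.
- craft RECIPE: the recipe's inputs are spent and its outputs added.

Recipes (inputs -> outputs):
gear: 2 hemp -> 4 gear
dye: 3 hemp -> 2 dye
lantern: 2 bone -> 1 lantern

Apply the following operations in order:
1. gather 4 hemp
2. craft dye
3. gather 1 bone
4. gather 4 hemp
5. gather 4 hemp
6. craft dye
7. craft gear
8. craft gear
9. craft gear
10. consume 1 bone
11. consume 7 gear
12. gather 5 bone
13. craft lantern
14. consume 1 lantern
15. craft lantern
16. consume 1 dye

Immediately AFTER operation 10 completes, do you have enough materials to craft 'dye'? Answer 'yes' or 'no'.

After 1 (gather 4 hemp): hemp=4
After 2 (craft dye): dye=2 hemp=1
After 3 (gather 1 bone): bone=1 dye=2 hemp=1
After 4 (gather 4 hemp): bone=1 dye=2 hemp=5
After 5 (gather 4 hemp): bone=1 dye=2 hemp=9
After 6 (craft dye): bone=1 dye=4 hemp=6
After 7 (craft gear): bone=1 dye=4 gear=4 hemp=4
After 8 (craft gear): bone=1 dye=4 gear=8 hemp=2
After 9 (craft gear): bone=1 dye=4 gear=12
After 10 (consume 1 bone): dye=4 gear=12

Answer: no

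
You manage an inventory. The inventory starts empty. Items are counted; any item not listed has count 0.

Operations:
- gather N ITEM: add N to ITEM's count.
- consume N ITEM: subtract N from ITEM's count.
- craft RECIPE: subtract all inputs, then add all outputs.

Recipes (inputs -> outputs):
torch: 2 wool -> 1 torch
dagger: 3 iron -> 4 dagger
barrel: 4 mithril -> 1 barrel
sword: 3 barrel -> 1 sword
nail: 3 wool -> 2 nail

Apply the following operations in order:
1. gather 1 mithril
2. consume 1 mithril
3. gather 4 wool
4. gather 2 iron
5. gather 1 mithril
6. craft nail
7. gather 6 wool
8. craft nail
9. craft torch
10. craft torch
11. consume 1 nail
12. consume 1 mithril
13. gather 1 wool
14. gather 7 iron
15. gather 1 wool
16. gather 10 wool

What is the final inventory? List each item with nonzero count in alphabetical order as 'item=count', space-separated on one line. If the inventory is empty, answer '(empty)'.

Answer: iron=9 nail=3 torch=2 wool=12

Derivation:
After 1 (gather 1 mithril): mithril=1
After 2 (consume 1 mithril): (empty)
After 3 (gather 4 wool): wool=4
After 4 (gather 2 iron): iron=2 wool=4
After 5 (gather 1 mithril): iron=2 mithril=1 wool=4
After 6 (craft nail): iron=2 mithril=1 nail=2 wool=1
After 7 (gather 6 wool): iron=2 mithril=1 nail=2 wool=7
After 8 (craft nail): iron=2 mithril=1 nail=4 wool=4
After 9 (craft torch): iron=2 mithril=1 nail=4 torch=1 wool=2
After 10 (craft torch): iron=2 mithril=1 nail=4 torch=2
After 11 (consume 1 nail): iron=2 mithril=1 nail=3 torch=2
After 12 (consume 1 mithril): iron=2 nail=3 torch=2
After 13 (gather 1 wool): iron=2 nail=3 torch=2 wool=1
After 14 (gather 7 iron): iron=9 nail=3 torch=2 wool=1
After 15 (gather 1 wool): iron=9 nail=3 torch=2 wool=2
After 16 (gather 10 wool): iron=9 nail=3 torch=2 wool=12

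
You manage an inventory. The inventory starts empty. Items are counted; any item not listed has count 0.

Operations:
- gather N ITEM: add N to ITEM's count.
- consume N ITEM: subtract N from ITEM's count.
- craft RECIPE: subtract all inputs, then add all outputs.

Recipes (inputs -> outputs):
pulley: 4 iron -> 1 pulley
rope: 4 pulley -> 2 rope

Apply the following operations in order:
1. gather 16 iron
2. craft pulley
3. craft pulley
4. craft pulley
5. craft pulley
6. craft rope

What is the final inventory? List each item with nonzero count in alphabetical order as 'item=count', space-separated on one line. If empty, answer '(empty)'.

After 1 (gather 16 iron): iron=16
After 2 (craft pulley): iron=12 pulley=1
After 3 (craft pulley): iron=8 pulley=2
After 4 (craft pulley): iron=4 pulley=3
After 5 (craft pulley): pulley=4
After 6 (craft rope): rope=2

Answer: rope=2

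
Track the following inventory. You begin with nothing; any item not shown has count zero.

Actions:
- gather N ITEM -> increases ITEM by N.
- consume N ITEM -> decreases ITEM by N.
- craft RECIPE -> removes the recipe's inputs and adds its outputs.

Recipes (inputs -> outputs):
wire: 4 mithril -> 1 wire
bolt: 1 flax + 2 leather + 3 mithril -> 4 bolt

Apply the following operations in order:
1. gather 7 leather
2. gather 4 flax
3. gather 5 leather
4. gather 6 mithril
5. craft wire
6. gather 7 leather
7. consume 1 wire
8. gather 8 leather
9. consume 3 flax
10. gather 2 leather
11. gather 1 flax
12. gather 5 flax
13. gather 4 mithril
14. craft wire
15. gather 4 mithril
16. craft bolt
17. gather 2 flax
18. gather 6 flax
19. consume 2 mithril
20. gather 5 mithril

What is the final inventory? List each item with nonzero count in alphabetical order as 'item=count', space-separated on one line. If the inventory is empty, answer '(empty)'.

Answer: bolt=4 flax=14 leather=27 mithril=6 wire=1

Derivation:
After 1 (gather 7 leather): leather=7
After 2 (gather 4 flax): flax=4 leather=7
After 3 (gather 5 leather): flax=4 leather=12
After 4 (gather 6 mithril): flax=4 leather=12 mithril=6
After 5 (craft wire): flax=4 leather=12 mithril=2 wire=1
After 6 (gather 7 leather): flax=4 leather=19 mithril=2 wire=1
After 7 (consume 1 wire): flax=4 leather=19 mithril=2
After 8 (gather 8 leather): flax=4 leather=27 mithril=2
After 9 (consume 3 flax): flax=1 leather=27 mithril=2
After 10 (gather 2 leather): flax=1 leather=29 mithril=2
After 11 (gather 1 flax): flax=2 leather=29 mithril=2
After 12 (gather 5 flax): flax=7 leather=29 mithril=2
After 13 (gather 4 mithril): flax=7 leather=29 mithril=6
After 14 (craft wire): flax=7 leather=29 mithril=2 wire=1
After 15 (gather 4 mithril): flax=7 leather=29 mithril=6 wire=1
After 16 (craft bolt): bolt=4 flax=6 leather=27 mithril=3 wire=1
After 17 (gather 2 flax): bolt=4 flax=8 leather=27 mithril=3 wire=1
After 18 (gather 6 flax): bolt=4 flax=14 leather=27 mithril=3 wire=1
After 19 (consume 2 mithril): bolt=4 flax=14 leather=27 mithril=1 wire=1
After 20 (gather 5 mithril): bolt=4 flax=14 leather=27 mithril=6 wire=1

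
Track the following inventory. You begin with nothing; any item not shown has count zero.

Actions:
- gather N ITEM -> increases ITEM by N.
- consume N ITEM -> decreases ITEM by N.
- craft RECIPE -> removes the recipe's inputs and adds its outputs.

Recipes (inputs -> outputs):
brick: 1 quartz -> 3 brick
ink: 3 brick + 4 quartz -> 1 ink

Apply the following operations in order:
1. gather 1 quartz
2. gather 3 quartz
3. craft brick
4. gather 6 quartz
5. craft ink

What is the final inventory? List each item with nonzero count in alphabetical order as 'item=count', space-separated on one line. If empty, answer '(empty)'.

Answer: ink=1 quartz=5

Derivation:
After 1 (gather 1 quartz): quartz=1
After 2 (gather 3 quartz): quartz=4
After 3 (craft brick): brick=3 quartz=3
After 4 (gather 6 quartz): brick=3 quartz=9
After 5 (craft ink): ink=1 quartz=5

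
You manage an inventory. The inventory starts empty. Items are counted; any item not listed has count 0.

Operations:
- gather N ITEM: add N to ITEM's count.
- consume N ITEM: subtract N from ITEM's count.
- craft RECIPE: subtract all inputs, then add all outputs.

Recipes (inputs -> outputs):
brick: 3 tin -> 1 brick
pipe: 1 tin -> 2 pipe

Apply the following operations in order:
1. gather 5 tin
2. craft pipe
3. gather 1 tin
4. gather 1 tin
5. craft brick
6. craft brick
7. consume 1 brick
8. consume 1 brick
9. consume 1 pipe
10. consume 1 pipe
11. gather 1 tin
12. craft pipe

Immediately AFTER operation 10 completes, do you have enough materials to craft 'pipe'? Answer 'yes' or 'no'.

Answer: no

Derivation:
After 1 (gather 5 tin): tin=5
After 2 (craft pipe): pipe=2 tin=4
After 3 (gather 1 tin): pipe=2 tin=5
After 4 (gather 1 tin): pipe=2 tin=6
After 5 (craft brick): brick=1 pipe=2 tin=3
After 6 (craft brick): brick=2 pipe=2
After 7 (consume 1 brick): brick=1 pipe=2
After 8 (consume 1 brick): pipe=2
After 9 (consume 1 pipe): pipe=1
After 10 (consume 1 pipe): (empty)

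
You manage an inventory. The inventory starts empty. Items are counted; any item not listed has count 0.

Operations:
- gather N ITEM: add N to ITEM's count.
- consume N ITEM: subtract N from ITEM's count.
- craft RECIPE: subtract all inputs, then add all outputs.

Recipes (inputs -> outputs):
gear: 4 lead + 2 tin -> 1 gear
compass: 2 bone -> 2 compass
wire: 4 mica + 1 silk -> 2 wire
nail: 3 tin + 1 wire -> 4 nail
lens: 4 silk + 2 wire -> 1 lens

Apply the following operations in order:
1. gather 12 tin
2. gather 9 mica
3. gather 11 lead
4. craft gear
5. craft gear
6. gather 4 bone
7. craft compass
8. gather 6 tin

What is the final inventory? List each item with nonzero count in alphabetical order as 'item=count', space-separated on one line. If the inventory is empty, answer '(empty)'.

After 1 (gather 12 tin): tin=12
After 2 (gather 9 mica): mica=9 tin=12
After 3 (gather 11 lead): lead=11 mica=9 tin=12
After 4 (craft gear): gear=1 lead=7 mica=9 tin=10
After 5 (craft gear): gear=2 lead=3 mica=9 tin=8
After 6 (gather 4 bone): bone=4 gear=2 lead=3 mica=9 tin=8
After 7 (craft compass): bone=2 compass=2 gear=2 lead=3 mica=9 tin=8
After 8 (gather 6 tin): bone=2 compass=2 gear=2 lead=3 mica=9 tin=14

Answer: bone=2 compass=2 gear=2 lead=3 mica=9 tin=14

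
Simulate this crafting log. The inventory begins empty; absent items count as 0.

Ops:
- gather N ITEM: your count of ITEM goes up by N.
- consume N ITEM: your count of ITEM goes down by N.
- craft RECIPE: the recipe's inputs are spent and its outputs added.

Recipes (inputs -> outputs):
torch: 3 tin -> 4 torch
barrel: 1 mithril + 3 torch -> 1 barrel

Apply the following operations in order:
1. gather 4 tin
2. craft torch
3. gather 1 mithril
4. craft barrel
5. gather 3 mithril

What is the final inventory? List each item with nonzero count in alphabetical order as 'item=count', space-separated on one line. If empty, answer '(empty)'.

Answer: barrel=1 mithril=3 tin=1 torch=1

Derivation:
After 1 (gather 4 tin): tin=4
After 2 (craft torch): tin=1 torch=4
After 3 (gather 1 mithril): mithril=1 tin=1 torch=4
After 4 (craft barrel): barrel=1 tin=1 torch=1
After 5 (gather 3 mithril): barrel=1 mithril=3 tin=1 torch=1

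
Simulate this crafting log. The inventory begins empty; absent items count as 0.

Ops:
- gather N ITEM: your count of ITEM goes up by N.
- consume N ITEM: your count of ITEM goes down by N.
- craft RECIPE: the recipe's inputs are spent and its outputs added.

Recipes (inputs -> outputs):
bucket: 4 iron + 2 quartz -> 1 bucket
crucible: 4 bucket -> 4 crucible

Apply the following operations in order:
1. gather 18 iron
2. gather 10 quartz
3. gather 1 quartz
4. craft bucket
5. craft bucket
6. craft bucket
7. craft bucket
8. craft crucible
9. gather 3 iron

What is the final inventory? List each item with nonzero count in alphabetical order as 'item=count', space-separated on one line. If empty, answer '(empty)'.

Answer: crucible=4 iron=5 quartz=3

Derivation:
After 1 (gather 18 iron): iron=18
After 2 (gather 10 quartz): iron=18 quartz=10
After 3 (gather 1 quartz): iron=18 quartz=11
After 4 (craft bucket): bucket=1 iron=14 quartz=9
After 5 (craft bucket): bucket=2 iron=10 quartz=7
After 6 (craft bucket): bucket=3 iron=6 quartz=5
After 7 (craft bucket): bucket=4 iron=2 quartz=3
After 8 (craft crucible): crucible=4 iron=2 quartz=3
After 9 (gather 3 iron): crucible=4 iron=5 quartz=3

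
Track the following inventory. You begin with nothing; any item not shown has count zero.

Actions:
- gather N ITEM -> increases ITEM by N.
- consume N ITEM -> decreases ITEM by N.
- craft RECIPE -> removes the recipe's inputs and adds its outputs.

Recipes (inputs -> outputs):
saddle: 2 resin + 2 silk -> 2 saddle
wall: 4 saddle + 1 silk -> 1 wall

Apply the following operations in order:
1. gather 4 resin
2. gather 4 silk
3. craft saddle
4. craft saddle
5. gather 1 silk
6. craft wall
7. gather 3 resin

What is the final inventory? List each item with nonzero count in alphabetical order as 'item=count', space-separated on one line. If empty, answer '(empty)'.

After 1 (gather 4 resin): resin=4
After 2 (gather 4 silk): resin=4 silk=4
After 3 (craft saddle): resin=2 saddle=2 silk=2
After 4 (craft saddle): saddle=4
After 5 (gather 1 silk): saddle=4 silk=1
After 6 (craft wall): wall=1
After 7 (gather 3 resin): resin=3 wall=1

Answer: resin=3 wall=1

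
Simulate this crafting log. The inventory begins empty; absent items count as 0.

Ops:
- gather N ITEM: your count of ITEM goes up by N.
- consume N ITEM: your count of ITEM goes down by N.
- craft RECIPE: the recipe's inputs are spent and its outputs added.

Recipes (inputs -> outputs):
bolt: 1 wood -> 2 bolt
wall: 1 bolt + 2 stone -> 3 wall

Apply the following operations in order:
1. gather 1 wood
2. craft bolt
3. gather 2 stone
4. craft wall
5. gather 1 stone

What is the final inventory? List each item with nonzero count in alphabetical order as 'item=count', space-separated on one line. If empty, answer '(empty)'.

After 1 (gather 1 wood): wood=1
After 2 (craft bolt): bolt=2
After 3 (gather 2 stone): bolt=2 stone=2
After 4 (craft wall): bolt=1 wall=3
After 5 (gather 1 stone): bolt=1 stone=1 wall=3

Answer: bolt=1 stone=1 wall=3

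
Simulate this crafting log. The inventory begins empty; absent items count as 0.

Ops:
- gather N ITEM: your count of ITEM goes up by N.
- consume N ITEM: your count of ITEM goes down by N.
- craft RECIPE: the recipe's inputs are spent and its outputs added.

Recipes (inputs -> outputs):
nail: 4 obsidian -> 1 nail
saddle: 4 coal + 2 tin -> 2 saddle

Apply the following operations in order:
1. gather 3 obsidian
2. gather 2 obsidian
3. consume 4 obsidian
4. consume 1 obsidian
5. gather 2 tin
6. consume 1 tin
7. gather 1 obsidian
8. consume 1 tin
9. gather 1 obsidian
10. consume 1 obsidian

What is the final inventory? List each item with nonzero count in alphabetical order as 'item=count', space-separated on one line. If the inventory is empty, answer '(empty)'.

After 1 (gather 3 obsidian): obsidian=3
After 2 (gather 2 obsidian): obsidian=5
After 3 (consume 4 obsidian): obsidian=1
After 4 (consume 1 obsidian): (empty)
After 5 (gather 2 tin): tin=2
After 6 (consume 1 tin): tin=1
After 7 (gather 1 obsidian): obsidian=1 tin=1
After 8 (consume 1 tin): obsidian=1
After 9 (gather 1 obsidian): obsidian=2
After 10 (consume 1 obsidian): obsidian=1

Answer: obsidian=1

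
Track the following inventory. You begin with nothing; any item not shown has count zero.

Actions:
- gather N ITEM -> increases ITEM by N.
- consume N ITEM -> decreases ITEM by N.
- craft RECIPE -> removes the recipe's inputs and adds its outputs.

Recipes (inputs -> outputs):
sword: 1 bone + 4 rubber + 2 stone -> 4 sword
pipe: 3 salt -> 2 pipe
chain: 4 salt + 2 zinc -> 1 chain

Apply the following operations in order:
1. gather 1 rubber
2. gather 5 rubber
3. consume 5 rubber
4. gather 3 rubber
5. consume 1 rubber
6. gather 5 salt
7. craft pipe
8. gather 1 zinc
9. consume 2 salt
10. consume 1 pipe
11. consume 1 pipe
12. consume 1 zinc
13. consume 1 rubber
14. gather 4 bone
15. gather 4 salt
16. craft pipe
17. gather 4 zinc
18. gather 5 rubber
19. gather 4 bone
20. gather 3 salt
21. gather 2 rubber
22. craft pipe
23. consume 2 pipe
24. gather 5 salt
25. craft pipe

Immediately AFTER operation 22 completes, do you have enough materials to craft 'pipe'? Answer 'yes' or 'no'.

Answer: no

Derivation:
After 1 (gather 1 rubber): rubber=1
After 2 (gather 5 rubber): rubber=6
After 3 (consume 5 rubber): rubber=1
After 4 (gather 3 rubber): rubber=4
After 5 (consume 1 rubber): rubber=3
After 6 (gather 5 salt): rubber=3 salt=5
After 7 (craft pipe): pipe=2 rubber=3 salt=2
After 8 (gather 1 zinc): pipe=2 rubber=3 salt=2 zinc=1
After 9 (consume 2 salt): pipe=2 rubber=3 zinc=1
After 10 (consume 1 pipe): pipe=1 rubber=3 zinc=1
After 11 (consume 1 pipe): rubber=3 zinc=1
After 12 (consume 1 zinc): rubber=3
After 13 (consume 1 rubber): rubber=2
After 14 (gather 4 bone): bone=4 rubber=2
After 15 (gather 4 salt): bone=4 rubber=2 salt=4
After 16 (craft pipe): bone=4 pipe=2 rubber=2 salt=1
After 17 (gather 4 zinc): bone=4 pipe=2 rubber=2 salt=1 zinc=4
After 18 (gather 5 rubber): bone=4 pipe=2 rubber=7 salt=1 zinc=4
After 19 (gather 4 bone): bone=8 pipe=2 rubber=7 salt=1 zinc=4
After 20 (gather 3 salt): bone=8 pipe=2 rubber=7 salt=4 zinc=4
After 21 (gather 2 rubber): bone=8 pipe=2 rubber=9 salt=4 zinc=4
After 22 (craft pipe): bone=8 pipe=4 rubber=9 salt=1 zinc=4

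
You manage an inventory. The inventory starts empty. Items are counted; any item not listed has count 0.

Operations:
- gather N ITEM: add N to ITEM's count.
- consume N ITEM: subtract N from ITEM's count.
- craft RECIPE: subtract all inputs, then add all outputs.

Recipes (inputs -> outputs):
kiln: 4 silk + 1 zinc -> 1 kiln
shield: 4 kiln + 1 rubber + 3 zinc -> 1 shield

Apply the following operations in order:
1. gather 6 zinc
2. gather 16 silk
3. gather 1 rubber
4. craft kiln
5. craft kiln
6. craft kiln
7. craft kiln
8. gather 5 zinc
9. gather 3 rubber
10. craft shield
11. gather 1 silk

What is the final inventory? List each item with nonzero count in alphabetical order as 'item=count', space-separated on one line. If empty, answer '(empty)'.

Answer: rubber=3 shield=1 silk=1 zinc=4

Derivation:
After 1 (gather 6 zinc): zinc=6
After 2 (gather 16 silk): silk=16 zinc=6
After 3 (gather 1 rubber): rubber=1 silk=16 zinc=6
After 4 (craft kiln): kiln=1 rubber=1 silk=12 zinc=5
After 5 (craft kiln): kiln=2 rubber=1 silk=8 zinc=4
After 6 (craft kiln): kiln=3 rubber=1 silk=4 zinc=3
After 7 (craft kiln): kiln=4 rubber=1 zinc=2
After 8 (gather 5 zinc): kiln=4 rubber=1 zinc=7
After 9 (gather 3 rubber): kiln=4 rubber=4 zinc=7
After 10 (craft shield): rubber=3 shield=1 zinc=4
After 11 (gather 1 silk): rubber=3 shield=1 silk=1 zinc=4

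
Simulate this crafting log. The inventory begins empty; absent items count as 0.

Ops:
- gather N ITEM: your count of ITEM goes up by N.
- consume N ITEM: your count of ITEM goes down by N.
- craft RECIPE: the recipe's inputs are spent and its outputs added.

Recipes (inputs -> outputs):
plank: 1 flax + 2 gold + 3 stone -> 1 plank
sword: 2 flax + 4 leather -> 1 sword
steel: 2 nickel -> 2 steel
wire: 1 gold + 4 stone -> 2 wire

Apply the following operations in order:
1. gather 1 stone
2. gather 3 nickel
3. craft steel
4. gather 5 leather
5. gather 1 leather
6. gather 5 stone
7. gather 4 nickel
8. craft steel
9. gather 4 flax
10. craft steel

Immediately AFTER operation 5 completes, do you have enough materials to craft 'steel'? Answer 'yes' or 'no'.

After 1 (gather 1 stone): stone=1
After 2 (gather 3 nickel): nickel=3 stone=1
After 3 (craft steel): nickel=1 steel=2 stone=1
After 4 (gather 5 leather): leather=5 nickel=1 steel=2 stone=1
After 5 (gather 1 leather): leather=6 nickel=1 steel=2 stone=1

Answer: no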